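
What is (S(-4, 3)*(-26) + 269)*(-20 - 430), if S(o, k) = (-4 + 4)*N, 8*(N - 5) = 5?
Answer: -121050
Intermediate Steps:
N = 45/8 (N = 5 + (⅛)*5 = 5 + 5/8 = 45/8 ≈ 5.6250)
S(o, k) = 0 (S(o, k) = (-4 + 4)*(45/8) = 0*(45/8) = 0)
(S(-4, 3)*(-26) + 269)*(-20 - 430) = (0*(-26) + 269)*(-20 - 430) = (0 + 269)*(-450) = 269*(-450) = -121050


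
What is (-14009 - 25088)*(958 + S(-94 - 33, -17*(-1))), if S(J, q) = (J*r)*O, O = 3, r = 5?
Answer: 37024859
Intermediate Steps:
S(J, q) = 15*J (S(J, q) = (J*5)*3 = (5*J)*3 = 15*J)
(-14009 - 25088)*(958 + S(-94 - 33, -17*(-1))) = (-14009 - 25088)*(958 + 15*(-94 - 33)) = -39097*(958 + 15*(-127)) = -39097*(958 - 1905) = -39097*(-947) = 37024859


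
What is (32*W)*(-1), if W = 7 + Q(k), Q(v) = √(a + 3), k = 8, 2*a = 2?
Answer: -288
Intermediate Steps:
a = 1 (a = (½)*2 = 1)
Q(v) = 2 (Q(v) = √(1 + 3) = √4 = 2)
W = 9 (W = 7 + 2 = 9)
(32*W)*(-1) = (32*9)*(-1) = 288*(-1) = -288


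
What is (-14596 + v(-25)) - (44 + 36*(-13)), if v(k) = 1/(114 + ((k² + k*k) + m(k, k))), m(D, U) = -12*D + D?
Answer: -23227907/1639 ≈ -14172.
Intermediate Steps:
m(D, U) = -11*D
v(k) = 1/(114 - 11*k + 2*k²) (v(k) = 1/(114 + ((k² + k*k) - 11*k)) = 1/(114 + ((k² + k²) - 11*k)) = 1/(114 + (2*k² - 11*k)) = 1/(114 + (-11*k + 2*k²)) = 1/(114 - 11*k + 2*k²))
(-14596 + v(-25)) - (44 + 36*(-13)) = (-14596 + 1/(114 - 11*(-25) + 2*(-25)²)) - (44 + 36*(-13)) = (-14596 + 1/(114 + 275 + 2*625)) - (44 - 468) = (-14596 + 1/(114 + 275 + 1250)) - 1*(-424) = (-14596 + 1/1639) + 424 = -23922843/1639 + 424 = -23227907/1639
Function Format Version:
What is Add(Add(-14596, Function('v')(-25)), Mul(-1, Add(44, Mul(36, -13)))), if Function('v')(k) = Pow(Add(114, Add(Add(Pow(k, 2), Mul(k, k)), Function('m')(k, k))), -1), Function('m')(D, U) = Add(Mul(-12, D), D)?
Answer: Rational(-23227907, 1639) ≈ -14172.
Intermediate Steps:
Function('m')(D, U) = Mul(-11, D)
Function('v')(k) = Pow(Add(114, Mul(-11, k), Mul(2, Pow(k, 2))), -1) (Function('v')(k) = Pow(Add(114, Add(Add(Pow(k, 2), Mul(k, k)), Mul(-11, k))), -1) = Pow(Add(114, Add(Add(Pow(k, 2), Pow(k, 2)), Mul(-11, k))), -1) = Pow(Add(114, Add(Mul(2, Pow(k, 2)), Mul(-11, k))), -1) = Pow(Add(114, Add(Mul(-11, k), Mul(2, Pow(k, 2)))), -1) = Pow(Add(114, Mul(-11, k), Mul(2, Pow(k, 2))), -1))
Add(Add(-14596, Function('v')(-25)), Mul(-1, Add(44, Mul(36, -13)))) = Add(Add(-14596, Pow(Add(114, Mul(-11, -25), Mul(2, Pow(-25, 2))), -1)), Mul(-1, Add(44, Mul(36, -13)))) = Add(Add(-14596, Pow(Add(114, 275, Mul(2, 625)), -1)), Mul(-1, Add(44, -468))) = Add(Add(-14596, Pow(Add(114, 275, 1250), -1)), Mul(-1, -424)) = Add(Add(-14596, Pow(1639, -1)), 424) = Add(Add(-14596, Rational(1, 1639)), 424) = Add(Rational(-23922843, 1639), 424) = Rational(-23227907, 1639)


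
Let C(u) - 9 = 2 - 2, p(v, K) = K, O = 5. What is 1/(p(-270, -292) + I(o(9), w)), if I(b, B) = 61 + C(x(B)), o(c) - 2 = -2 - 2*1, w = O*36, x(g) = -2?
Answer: -1/222 ≈ -0.0045045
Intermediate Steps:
C(u) = 9 (C(u) = 9 + (2 - 2) = 9 + 0 = 9)
w = 180 (w = 5*36 = 180)
o(c) = -2 (o(c) = 2 + (-2 - 2*1) = 2 + (-2 - 2) = 2 - 4 = -2)
I(b, B) = 70 (I(b, B) = 61 + 9 = 70)
1/(p(-270, -292) + I(o(9), w)) = 1/(-292 + 70) = 1/(-222) = -1/222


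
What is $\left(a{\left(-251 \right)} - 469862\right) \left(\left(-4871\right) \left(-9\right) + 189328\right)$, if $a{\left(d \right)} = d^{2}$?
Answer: $-94866558787$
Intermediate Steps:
$\left(a{\left(-251 \right)} - 469862\right) \left(\left(-4871\right) \left(-9\right) + 189328\right) = \left(\left(-251\right)^{2} - 469862\right) \left(\left(-4871\right) \left(-9\right) + 189328\right) = \left(63001 - 469862\right) \left(43839 + 189328\right) = \left(-406861\right) 233167 = -94866558787$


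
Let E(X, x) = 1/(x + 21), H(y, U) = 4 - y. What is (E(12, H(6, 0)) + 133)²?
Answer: 6390784/361 ≈ 17703.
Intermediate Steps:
E(X, x) = 1/(21 + x)
(E(12, H(6, 0)) + 133)² = (1/(21 + (4 - 1*6)) + 133)² = (1/(21 + (4 - 6)) + 133)² = (1/(21 - 2) + 133)² = (1/19 + 133)² = (2528/19)² = 6390784/361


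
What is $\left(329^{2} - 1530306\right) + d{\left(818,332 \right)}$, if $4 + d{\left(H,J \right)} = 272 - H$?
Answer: $-1422615$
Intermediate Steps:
$d{\left(H,J \right)} = 268 - H$ ($d{\left(H,J \right)} = -4 - \left(-272 + H\right) = 268 - H$)
$\left(329^{2} - 1530306\right) + d{\left(818,332 \right)} = \left(329^{2} - 1530306\right) + \left(268 - 818\right) = \left(108241 - 1530306\right) + \left(268 - 818\right) = -1422065 - 550 = -1422615$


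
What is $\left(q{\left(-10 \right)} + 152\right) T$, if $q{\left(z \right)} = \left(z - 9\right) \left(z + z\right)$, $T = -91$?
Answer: $-48412$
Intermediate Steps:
$q{\left(z \right)} = 2 z \left(-9 + z\right)$ ($q{\left(z \right)} = \left(-9 + z\right) 2 z = 2 z \left(-9 + z\right)$)
$\left(q{\left(-10 \right)} + 152\right) T = \left(2 \left(-10\right) \left(-9 - 10\right) + 152\right) \left(-91\right) = \left(2 \left(-10\right) \left(-19\right) + 152\right) \left(-91\right) = \left(380 + 152\right) \left(-91\right) = 532 \left(-91\right) = -48412$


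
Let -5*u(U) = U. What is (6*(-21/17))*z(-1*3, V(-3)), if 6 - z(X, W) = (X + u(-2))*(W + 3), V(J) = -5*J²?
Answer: 65016/85 ≈ 764.89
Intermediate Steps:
u(U) = -U/5
z(X, W) = 6 - (3 + W)*(⅖ + X) (z(X, W) = 6 - (X - ⅕*(-2))*(W + 3) = 6 - (X + ⅖)*(3 + W) = 6 - (⅖ + X)*(3 + W) = 6 - (3 + W)*(⅖ + X))
(6*(-21/17))*z(-1*3, V(-3)) = (6*(-21/17))*(24/5 - (-3)*3 - (-2)*(-3)² - (-5*(-3)²)*(-1*3)) = (6*(-21*1/17))*(24/5 - 3*(-3) - (-2)*9 - 1*(-5*9)*(-3)) = (6*(-21/17))*(24/5 + 9 - ⅖*(-45) - 1*(-45)*(-3)) = -126*(24/5 + 9 + 18 - 135)/17 = -126/17*(-516/5) = 65016/85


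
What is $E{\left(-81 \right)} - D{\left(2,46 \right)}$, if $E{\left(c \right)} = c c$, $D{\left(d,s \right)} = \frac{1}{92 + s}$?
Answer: $\frac{905417}{138} \approx 6561.0$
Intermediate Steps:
$E{\left(c \right)} = c^{2}$
$E{\left(-81 \right)} - D{\left(2,46 \right)} = \left(-81\right)^{2} - \frac{1}{92 + 46} = 6561 - \frac{1}{138} = \frac{905417}{138}$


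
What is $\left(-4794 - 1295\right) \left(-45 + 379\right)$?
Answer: $-2033726$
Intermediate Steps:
$\left(-4794 - 1295\right) \left(-45 + 379\right) = \left(-6089\right) 334 = -2033726$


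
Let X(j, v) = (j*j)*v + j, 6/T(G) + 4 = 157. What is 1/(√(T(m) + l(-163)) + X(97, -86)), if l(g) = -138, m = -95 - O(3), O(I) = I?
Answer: -41262927/33384885195415 - 2*I*√89709/33384885195415 ≈ -1.236e-6 - 1.7943e-11*I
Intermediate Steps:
m = -98 (m = -95 - 1*3 = -95 - 3 = -98)
T(G) = 2/51 (T(G) = 6/(-4 + 157) = 6/153 = 6*(1/153) = 2/51)
X(j, v) = j + v*j² (X(j, v) = j²*v + j = v*j² + j = j + v*j²)
1/(√(T(m) + l(-163)) + X(97, -86)) = 1/(√(2/51 - 138) + 97*(1 + 97*(-86))) = 1/(√(-7036/51) + 97*(1 - 8342)) = 1/(2*I*√89709/51 + 97*(-8341)) = 1/(2*I*√89709/51 - 809077) = 1/(-809077 + 2*I*√89709/51)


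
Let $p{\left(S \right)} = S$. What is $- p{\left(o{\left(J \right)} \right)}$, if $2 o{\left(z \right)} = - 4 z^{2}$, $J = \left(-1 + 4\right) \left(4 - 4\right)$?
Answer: $0$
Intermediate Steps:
$J = 0$ ($J = 3 \cdot 0 = 0$)
$o{\left(z \right)} = - 2 z^{2}$ ($o{\left(z \right)} = \frac{\left(-4\right) z^{2}}{2} = - 2 z^{2}$)
$- p{\left(o{\left(J \right)} \right)} = - \left(-2\right) 0^{2} = - \left(-2\right) 0 = \left(-1\right) 0 = 0$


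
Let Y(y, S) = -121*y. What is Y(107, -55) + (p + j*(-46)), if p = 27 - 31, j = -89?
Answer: -8857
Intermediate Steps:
p = -4
Y(107, -55) + (p + j*(-46)) = -121*107 + (-4 - 89*(-46)) = -12947 + (-4 + 4094) = -12947 + 4090 = -8857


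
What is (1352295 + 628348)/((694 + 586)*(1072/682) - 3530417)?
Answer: -96485609/171883731 ≈ -0.56134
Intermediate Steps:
(1352295 + 628348)/((694 + 586)*(1072/682) - 3530417) = 1980643/(1280*(1072*(1/682)) - 3530417) = 1980643/(1280*(536/341) - 3530417) = 1980643/(686080/341 - 3530417) = 1980643/(-1203186117/341) = 1980643*(-341/1203186117) = -96485609/171883731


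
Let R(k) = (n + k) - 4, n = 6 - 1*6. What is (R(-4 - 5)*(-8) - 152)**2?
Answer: 2304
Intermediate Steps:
n = 0 (n = 6 - 6 = 0)
R(k) = -4 + k (R(k) = (0 + k) - 4 = k - 4 = -4 + k)
(R(-4 - 5)*(-8) - 152)**2 = ((-4 + (-4 - 5))*(-8) - 152)**2 = ((-4 - 9)*(-8) - 152)**2 = (-13*(-8) - 152)**2 = (104 - 152)**2 = (-48)**2 = 2304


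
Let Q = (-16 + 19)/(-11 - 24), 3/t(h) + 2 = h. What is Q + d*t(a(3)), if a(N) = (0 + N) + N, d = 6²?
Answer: 942/35 ≈ 26.914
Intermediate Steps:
d = 36
a(N) = 2*N (a(N) = N + N = 2*N)
t(h) = 3/(-2 + h)
Q = -3/35 (Q = 3/(-35) = 3*(-1/35) = -3/35 ≈ -0.085714)
Q + d*t(a(3)) = -3/35 + 36*(3/(-2 + 2*3)) = -3/35 + 36*(3/(-2 + 6)) = -3/35 + 36*(3/4) = -3/35 + 36*(3*(¼)) = -3/35 + 36*(¾) = -3/35 + 27 = 942/35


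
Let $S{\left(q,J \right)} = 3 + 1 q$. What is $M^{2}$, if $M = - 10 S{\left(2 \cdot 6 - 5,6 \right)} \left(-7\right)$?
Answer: $490000$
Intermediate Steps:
$S{\left(q,J \right)} = 3 + q$
$M = 700$ ($M = - 10 \left(3 + \left(2 \cdot 6 - 5\right)\right) \left(-7\right) = - 10 \left(3 + \left(12 - 5\right)\right) \left(-7\right) = - 10 \left(3 + 7\right) \left(-7\right) = \left(-10\right) 10 \left(-7\right) = \left(-100\right) \left(-7\right) = 700$)
$M^{2} = 700^{2} = 490000$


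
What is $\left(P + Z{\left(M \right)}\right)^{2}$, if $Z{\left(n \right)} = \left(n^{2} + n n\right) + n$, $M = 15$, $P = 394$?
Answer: $737881$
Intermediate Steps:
$Z{\left(n \right)} = n + 2 n^{2}$ ($Z{\left(n \right)} = \left(n^{2} + n^{2}\right) + n = 2 n^{2} + n = n + 2 n^{2}$)
$\left(P + Z{\left(M \right)}\right)^{2} = \left(394 + 15 \left(1 + 2 \cdot 15\right)\right)^{2} = \left(394 + 15 \left(1 + 30\right)\right)^{2} = \left(394 + 15 \cdot 31\right)^{2} = \left(394 + 465\right)^{2} = 859^{2} = 737881$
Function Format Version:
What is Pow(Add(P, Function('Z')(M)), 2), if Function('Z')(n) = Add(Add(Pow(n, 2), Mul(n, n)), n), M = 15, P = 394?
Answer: 737881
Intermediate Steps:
Function('Z')(n) = Add(n, Mul(2, Pow(n, 2))) (Function('Z')(n) = Add(Add(Pow(n, 2), Pow(n, 2)), n) = Add(Mul(2, Pow(n, 2)), n) = Add(n, Mul(2, Pow(n, 2))))
Pow(Add(P, Function('Z')(M)), 2) = Pow(Add(394, Mul(15, Add(1, Mul(2, 15)))), 2) = Pow(Add(394, Mul(15, Add(1, 30))), 2) = Pow(Add(394, Mul(15, 31)), 2) = Pow(Add(394, 465), 2) = Pow(859, 2) = 737881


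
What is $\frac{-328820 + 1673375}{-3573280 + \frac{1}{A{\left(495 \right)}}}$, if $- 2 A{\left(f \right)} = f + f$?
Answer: $- \frac{665554725}{1768773601} \approx -0.37628$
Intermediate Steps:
$A{\left(f \right)} = - f$ ($A{\left(f \right)} = - \frac{f + f}{2} = - \frac{2 f}{2} = - f$)
$\frac{-328820 + 1673375}{-3573280 + \frac{1}{A{\left(495 \right)}}} = \frac{-328820 + 1673375}{-3573280 + \frac{1}{\left(-1\right) 495}} = \frac{1344555}{-3573280 + \frac{1}{-495}} = \frac{1344555}{-3573280 - \frac{1}{495}} = \frac{1344555}{- \frac{1768773601}{495}} = 1344555 \left(- \frac{495}{1768773601}\right) = - \frac{665554725}{1768773601}$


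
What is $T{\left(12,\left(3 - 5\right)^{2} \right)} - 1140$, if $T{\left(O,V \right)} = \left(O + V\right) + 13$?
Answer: $-1111$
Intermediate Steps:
$T{\left(O,V \right)} = 13 + O + V$
$T{\left(12,\left(3 - 5\right)^{2} \right)} - 1140 = \left(13 + 12 + \left(3 - 5\right)^{2}\right) - 1140 = \left(13 + 12 + \left(-2\right)^{2}\right) - 1140 = \left(13 + 12 + 4\right) - 1140 = 29 - 1140 = -1111$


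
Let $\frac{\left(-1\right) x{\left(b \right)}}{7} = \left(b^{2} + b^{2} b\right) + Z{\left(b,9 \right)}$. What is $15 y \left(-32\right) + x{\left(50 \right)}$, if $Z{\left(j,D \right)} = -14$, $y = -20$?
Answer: $-882802$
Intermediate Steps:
$x{\left(b \right)} = 98 - 7 b^{2} - 7 b^{3}$ ($x{\left(b \right)} = - 7 \left(\left(b^{2} + b^{2} b\right) - 14\right) = - 7 \left(\left(b^{2} + b^{3}\right) - 14\right) = - 7 \left(-14 + b^{2} + b^{3}\right) = 98 - 7 b^{2} - 7 b^{3}$)
$15 y \left(-32\right) + x{\left(50 \right)} = 15 \left(-20\right) \left(-32\right) - \left(-98 + 17500 + 875000\right) = \left(-300\right) \left(-32\right) - 892402 = 9600 - 892402 = -882802$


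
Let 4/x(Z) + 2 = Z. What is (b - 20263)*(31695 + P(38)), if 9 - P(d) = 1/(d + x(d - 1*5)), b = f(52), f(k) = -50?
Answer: -253737110787/394 ≈ -6.4400e+8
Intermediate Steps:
x(Z) = 4/(-2 + Z)
b = -50
P(d) = 9 - 1/(d + 4/(-7 + d)) (P(d) = 9 - 1/(d + 4/(-2 + (d - 1*5))) = 9 - 1/(d + 4/(-2 + (d - 5))) = 9 - 1/(d + 4/(-2 + (-5 + d))) = 9 - 1/(d + 4/(-7 + d)))
(b - 20263)*(31695 + P(38)) = (-50 - 20263)*(31695 + (36 + (-1 + 9*38)*(-7 + 38))/(4 + 38*(-7 + 38))) = -20313*(31695 + (36 + (-1 + 342)*31)/(4 + 38*31)) = -20313*(31695 + (36 + 341*31)/(4 + 1178)) = -20313*(31695 + (36 + 10571)/1182) = -20313*(31695 + (1/1182)*10607) = -20313*(31695 + 10607/1182) = -20313*37474097/1182 = -253737110787/394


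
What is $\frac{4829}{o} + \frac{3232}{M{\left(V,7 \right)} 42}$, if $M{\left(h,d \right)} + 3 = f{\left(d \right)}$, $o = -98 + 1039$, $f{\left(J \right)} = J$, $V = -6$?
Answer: $\frac{481573}{19761} \approx 24.37$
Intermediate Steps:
$o = 941$
$M{\left(h,d \right)} = -3 + d$
$\frac{4829}{o} + \frac{3232}{M{\left(V,7 \right)} 42} = \frac{4829}{941} + \frac{3232}{\left(-3 + 7\right) 42} = 4829 \cdot \frac{1}{941} + \frac{3232}{4 \cdot 42} = \frac{4829}{941} + \frac{3232}{168} = \frac{4829}{941} + 3232 \cdot \frac{1}{168} = \frac{4829}{941} + \frac{404}{21} = \frac{481573}{19761}$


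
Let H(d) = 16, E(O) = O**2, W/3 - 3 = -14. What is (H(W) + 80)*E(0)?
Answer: 0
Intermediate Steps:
W = -33 (W = 9 + 3*(-14) = 9 - 42 = -33)
(H(W) + 80)*E(0) = (16 + 80)*0**2 = 96*0 = 0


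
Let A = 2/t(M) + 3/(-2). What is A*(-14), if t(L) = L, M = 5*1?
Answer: 77/5 ≈ 15.400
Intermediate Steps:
M = 5
A = -11/10 (A = 2/5 + 3/(-2) = 2*(⅕) + 3*(-½) = ⅖ - 3/2 = -11/10 ≈ -1.1000)
A*(-14) = -11/10*(-14) = 77/5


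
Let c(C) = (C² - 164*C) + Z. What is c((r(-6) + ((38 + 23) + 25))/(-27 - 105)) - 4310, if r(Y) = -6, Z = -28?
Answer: -4615442/1089 ≈ -4238.2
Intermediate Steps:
c(C) = -28 + C² - 164*C (c(C) = (C² - 164*C) - 28 = -28 + C² - 164*C)
c((r(-6) + ((38 + 23) + 25))/(-27 - 105)) - 4310 = (-28 + ((-6 + ((38 + 23) + 25))/(-27 - 105))² - 164*(-6 + ((38 + 23) + 25))/(-27 - 105)) - 4310 = (-28 + ((-6 + (61 + 25))/(-132))² - 164*(-6 + (61 + 25))/(-132)) - 4310 = (-28 + ((-6 + 86)*(-1/132))² - 164*(-6 + 86)*(-1)/132) - 4310 = (-28 + (80*(-1/132))² - 13120*(-1)/132) - 4310 = (-28 + (-20/33)² - 164*(-20/33)) - 4310 = (-28 + 400/1089 + 3280/33) - 4310 = 78148/1089 - 4310 = -4615442/1089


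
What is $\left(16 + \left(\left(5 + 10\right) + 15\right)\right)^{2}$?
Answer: $2116$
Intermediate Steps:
$\left(16 + \left(\left(5 + 10\right) + 15\right)\right)^{2} = \left(16 + \left(15 + 15\right)\right)^{2} = \left(16 + 30\right)^{2} = 46^{2} = 2116$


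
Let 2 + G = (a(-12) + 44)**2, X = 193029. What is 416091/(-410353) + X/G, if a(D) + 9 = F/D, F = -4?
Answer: 708222554295/4603339954 ≈ 153.85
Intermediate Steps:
a(D) = -9 - 4/D
G = 11218/9 (G = -2 + ((-9 - 4/(-12)) + 44)**2 = -2 + ((-9 - 4*(-1/12)) + 44)**2 = -2 + ((-9 + 1/3) + 44)**2 = -2 + (-26/3 + 44)**2 = -2 + (106/3)**2 = -2 + 11236/9 = 11218/9 ≈ 1246.4)
416091/(-410353) + X/G = 416091/(-410353) + 193029/(11218/9) = 416091*(-1/410353) + 193029*(9/11218) = -416091/410353 + 1737261/11218 = 708222554295/4603339954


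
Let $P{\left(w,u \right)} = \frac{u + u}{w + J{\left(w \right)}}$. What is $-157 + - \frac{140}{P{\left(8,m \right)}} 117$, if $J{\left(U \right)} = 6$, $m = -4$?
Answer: $28508$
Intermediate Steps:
$P{\left(w,u \right)} = \frac{2 u}{6 + w}$ ($P{\left(w,u \right)} = \frac{u + u}{w + 6} = \frac{2 u}{6 + w}$)
$-157 + - \frac{140}{P{\left(8,m \right)}} 117 = -157 + - \frac{140}{2 \left(-4\right) \frac{1}{6 + 8}} \cdot 117 = -157 + - \frac{140}{2 \left(-4\right) \frac{1}{14}} \cdot 117 = -157 + - \frac{140}{- \frac{4}{7}} \cdot 117 = -157 + \left(-140\right) \left(- \frac{7}{4}\right) 117 = -157 + 245 \cdot 117 = -157 + 28665 = 28508$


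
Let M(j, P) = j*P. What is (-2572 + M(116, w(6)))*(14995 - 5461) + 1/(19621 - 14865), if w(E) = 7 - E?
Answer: -111364137023/4756 ≈ -2.3415e+7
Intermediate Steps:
M(j, P) = P*j
(-2572 + M(116, w(6)))*(14995 - 5461) + 1/(19621 - 14865) = (-2572 + (7 - 1*6)*116)*(14995 - 5461) + 1/(19621 - 14865) = (-2572 + (7 - 6)*116)*9534 + 1/4756 = (-2572 + 1*116)*9534 + 1/4756 = (-2572 + 116)*9534 + 1/4756 = -2456*9534 + 1/4756 = -23415504 + 1/4756 = -111364137023/4756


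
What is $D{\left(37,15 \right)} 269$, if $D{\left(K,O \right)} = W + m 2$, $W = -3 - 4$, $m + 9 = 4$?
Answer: $-4573$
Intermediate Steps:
$m = -5$ ($m = -9 + 4 = -5$)
$W = -7$
$D{\left(K,O \right)} = -17$ ($D{\left(K,O \right)} = -7 - 10 = -17$)
$D{\left(37,15 \right)} 269 = \left(-17\right) 269 = -4573$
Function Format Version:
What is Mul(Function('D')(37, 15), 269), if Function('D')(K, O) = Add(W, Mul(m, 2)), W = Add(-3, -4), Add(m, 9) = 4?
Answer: -4573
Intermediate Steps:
m = -5 (m = Add(-9, 4) = -5)
W = -7
Function('D')(K, O) = -17 (Function('D')(K, O) = Add(-7, Mul(-5, 2)) = Add(-7, -10) = -17)
Mul(Function('D')(37, 15), 269) = Mul(-17, 269) = -4573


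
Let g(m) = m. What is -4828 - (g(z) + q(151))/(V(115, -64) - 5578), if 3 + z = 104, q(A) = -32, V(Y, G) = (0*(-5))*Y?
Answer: -26930515/5578 ≈ -4828.0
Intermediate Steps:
V(Y, G) = 0 (V(Y, G) = 0*Y = 0)
z = 101 (z = -3 + 104 = 101)
-4828 - (g(z) + q(151))/(V(115, -64) - 5578) = -4828 - (101 - 32)/(0 - 5578) = -4828 - 69/(-5578) = -4828 - 69*(-1)/5578 = -4828 - 1*(-69/5578) = -4828 + 69/5578 = -26930515/5578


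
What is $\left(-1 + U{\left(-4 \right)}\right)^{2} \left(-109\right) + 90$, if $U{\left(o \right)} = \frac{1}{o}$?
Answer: $- \frac{1285}{16} \approx -80.313$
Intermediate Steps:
$\left(-1 + U{\left(-4 \right)}\right)^{2} \left(-109\right) + 90 = \left(-1 + \frac{1}{-4}\right)^{2} \left(-109\right) + 90 = \left(-1 - \frac{1}{4}\right)^{2} \left(-109\right) + 90 = \left(- \frac{5}{4}\right)^{2} \left(-109\right) + 90 = \frac{25}{16} \left(-109\right) + 90 = - \frac{2725}{16} + 90 = - \frac{1285}{16}$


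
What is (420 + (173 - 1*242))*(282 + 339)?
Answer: 217971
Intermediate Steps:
(420 + (173 - 1*242))*(282 + 339) = (420 + (173 - 242))*621 = (420 - 69)*621 = 351*621 = 217971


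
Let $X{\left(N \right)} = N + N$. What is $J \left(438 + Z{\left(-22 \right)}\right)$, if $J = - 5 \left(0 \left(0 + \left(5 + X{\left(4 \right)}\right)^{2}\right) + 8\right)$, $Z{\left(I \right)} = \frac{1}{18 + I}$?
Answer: $-17510$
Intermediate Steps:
$X{\left(N \right)} = 2 N$
$J = -40$ ($J = - 5 \left(0 \left(0 + \left(5 + 2 \cdot 4\right)^{2}\right) + 8\right) = - 5 \left(0 \left(0 + \left(5 + 8\right)^{2}\right) + 8\right) = - 5 \left(0 \left(0 + 13^{2}\right) + 8\right) = - 5 \left(0 \left(0 + 169\right) + 8\right) = - 5 \left(0 \cdot 169 + 8\right) = - 5 \left(0 + 8\right) = \left(-5\right) 8 = -40$)
$J \left(438 + Z{\left(-22 \right)}\right) = - 40 \left(438 + \frac{1}{18 - 22}\right) = - 40 \left(438 + \frac{1}{-4}\right) = - 40 \left(438 - \frac{1}{4}\right) = \left(-40\right) \frac{1751}{4} = -17510$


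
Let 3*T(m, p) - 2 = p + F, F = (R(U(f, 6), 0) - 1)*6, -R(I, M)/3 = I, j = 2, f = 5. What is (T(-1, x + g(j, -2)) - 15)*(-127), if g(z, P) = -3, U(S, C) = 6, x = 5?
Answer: 19685/3 ≈ 6561.7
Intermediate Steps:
R(I, M) = -3*I
F = -114 (F = (-3*6 - 1)*6 = (-18 - 1)*6 = -19*6 = -114)
T(m, p) = -112/3 + p/3 (T(m, p) = 2/3 + (p - 114)/3 = 2/3 + (-114 + p)/3 = 2/3 + (-38 + p/3) = -112/3 + p/3)
(T(-1, x + g(j, -2)) - 15)*(-127) = ((-112/3 + (5 - 3)/3) - 15)*(-127) = ((-112/3 + (1/3)*2) - 15)*(-127) = ((-112/3 + 2/3) - 15)*(-127) = (-110/3 - 15)*(-127) = -155/3*(-127) = 19685/3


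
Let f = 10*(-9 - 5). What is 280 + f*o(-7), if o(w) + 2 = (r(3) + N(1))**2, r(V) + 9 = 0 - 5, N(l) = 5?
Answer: -10780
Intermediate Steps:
r(V) = -14 (r(V) = -9 + (0 - 5) = -9 - 5 = -14)
o(w) = 79 (o(w) = -2 + (-14 + 5)**2 = -2 + (-9)**2 = -2 + 81 = 79)
f = -140 (f = 10*(-14) = -140)
280 + f*o(-7) = 280 - 140*79 = 280 - 11060 = -10780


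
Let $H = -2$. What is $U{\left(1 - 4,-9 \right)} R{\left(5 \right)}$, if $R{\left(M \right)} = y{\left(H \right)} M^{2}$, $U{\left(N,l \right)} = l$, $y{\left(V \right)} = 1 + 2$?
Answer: $-675$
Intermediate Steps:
$y{\left(V \right)} = 3$
$R{\left(M \right)} = 3 M^{2}$
$U{\left(1 - 4,-9 \right)} R{\left(5 \right)} = - 9 \cdot 3 \cdot 5^{2} = - 9 \cdot 3 \cdot 25 = \left(-9\right) 75 = -675$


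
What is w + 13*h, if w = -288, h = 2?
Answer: -262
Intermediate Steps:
w + 13*h = -288 + 13*2 = -288 + 26 = -262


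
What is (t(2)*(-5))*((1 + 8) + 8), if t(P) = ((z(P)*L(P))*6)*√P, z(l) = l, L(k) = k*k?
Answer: -4080*√2 ≈ -5770.0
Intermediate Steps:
L(k) = k²
t(P) = 6*P^(7/2) (t(P) = ((P*P²)*6)*√P = (P³*6)*√P = (6*P³)*√P = 6*P^(7/2))
(t(2)*(-5))*((1 + 8) + 8) = ((6*2^(7/2))*(-5))*((1 + 8) + 8) = ((6*(8*√2))*(-5))*(9 + 8) = ((48*√2)*(-5))*17 = -240*√2*17 = -4080*√2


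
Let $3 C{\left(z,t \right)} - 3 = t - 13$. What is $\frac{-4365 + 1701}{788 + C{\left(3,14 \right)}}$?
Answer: $- \frac{27}{8} \approx -3.375$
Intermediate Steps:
$C{\left(z,t \right)} = - \frac{10}{3} + \frac{t}{3}$ ($C{\left(z,t \right)} = 1 + \frac{t - 13}{3} = 1 + \frac{-13 + t}{3} = 1 + \left(- \frac{13}{3} + \frac{t}{3}\right) = - \frac{10}{3} + \frac{t}{3}$)
$\frac{-4365 + 1701}{788 + C{\left(3,14 \right)}} = \frac{-4365 + 1701}{788 + \left(- \frac{10}{3} + \frac{1}{3} \cdot 14\right)} = - \frac{2664}{788 + \left(- \frac{10}{3} + \frac{14}{3}\right)} = - \frac{2664}{788 + \frac{4}{3}} = - \frac{2664}{\frac{2368}{3}} = \left(-2664\right) \frac{3}{2368} = - \frac{27}{8}$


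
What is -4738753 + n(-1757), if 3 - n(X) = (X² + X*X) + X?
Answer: -10911091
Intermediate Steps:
n(X) = 3 - X - 2*X² (n(X) = 3 - ((X² + X*X) + X) = 3 - ((X² + X²) + X) = 3 - (2*X² + X) = 3 - (X + 2*X²) = 3 + (-X - 2*X²) = 3 - X - 2*X²)
-4738753 + n(-1757) = -4738753 + (3 - 1*(-1757) - 2*(-1757)²) = -4738753 + (3 + 1757 - 2*3087049) = -4738753 + (3 + 1757 - 6174098) = -4738753 - 6172338 = -10911091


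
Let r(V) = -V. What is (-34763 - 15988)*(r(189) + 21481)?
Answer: -1080590292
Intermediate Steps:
(-34763 - 15988)*(r(189) + 21481) = (-34763 - 15988)*(-1*189 + 21481) = -50751*(-189 + 21481) = -50751*21292 = -1080590292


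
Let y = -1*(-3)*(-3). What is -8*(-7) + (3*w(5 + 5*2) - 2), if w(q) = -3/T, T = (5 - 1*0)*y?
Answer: 271/5 ≈ 54.200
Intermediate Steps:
y = -9 (y = 3*(-3) = -9)
T = -45 (T = (5 - 1*0)*(-9) = (5 + 0)*(-9) = 5*(-9) = -45)
w(q) = 1/15 (w(q) = -3/(-45) = -3*(-1/45) = 1/15)
-8*(-7) + (3*w(5 + 5*2) - 2) = -8*(-7) + (3*(1/15) - 2) = 56 + (⅕ - 2) = 56 - 9/5 = 271/5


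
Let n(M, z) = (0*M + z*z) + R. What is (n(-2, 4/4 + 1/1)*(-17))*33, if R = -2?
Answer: -1122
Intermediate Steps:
n(M, z) = -2 + z² (n(M, z) = (0*M + z*z) - 2 = (0 + z²) - 2 = z² - 2 = -2 + z²)
(n(-2, 4/4 + 1/1)*(-17))*33 = ((-2 + (4/4 + 1/1)²)*(-17))*33 = ((-2 + (4*(¼) + 1*1)²)*(-17))*33 = ((-2 + (1 + 1)²)*(-17))*33 = ((-2 + 2²)*(-17))*33 = ((-2 + 4)*(-17))*33 = (2*(-17))*33 = -34*33 = -1122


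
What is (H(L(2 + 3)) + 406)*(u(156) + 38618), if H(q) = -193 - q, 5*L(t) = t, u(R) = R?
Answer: 8220088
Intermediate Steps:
L(t) = t/5
(H(L(2 + 3)) + 406)*(u(156) + 38618) = ((-193 - (2 + 3)/5) + 406)*(156 + 38618) = ((-193 - 5/5) + 406)*38774 = ((-193 - 1*1) + 406)*38774 = ((-193 - 1) + 406)*38774 = (-194 + 406)*38774 = 212*38774 = 8220088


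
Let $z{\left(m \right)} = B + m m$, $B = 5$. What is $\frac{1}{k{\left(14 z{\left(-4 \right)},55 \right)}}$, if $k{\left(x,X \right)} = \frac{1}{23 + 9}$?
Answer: $32$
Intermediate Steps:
$z{\left(m \right)} = 5 + m^{2}$ ($z{\left(m \right)} = 5 + m m = 5 + m^{2}$)
$k{\left(x,X \right)} = \frac{1}{32}$
$\frac{1}{k{\left(14 z{\left(-4 \right)},55 \right)}} = \frac{1}{\frac{1}{32}} = 32$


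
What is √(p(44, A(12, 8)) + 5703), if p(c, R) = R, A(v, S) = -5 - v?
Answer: √5686 ≈ 75.406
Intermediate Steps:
√(p(44, A(12, 8)) + 5703) = √((-5 - 1*12) + 5703) = √((-5 - 12) + 5703) = √(-17 + 5703) = √5686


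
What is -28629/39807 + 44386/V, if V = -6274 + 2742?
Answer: -103777285/7811018 ≈ -13.286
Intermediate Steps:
V = -3532
-28629/39807 + 44386/V = -28629/39807 + 44386/(-3532) = -28629*1/39807 + 44386*(-1/3532) = -3181/4423 - 22193/1766 = -103777285/7811018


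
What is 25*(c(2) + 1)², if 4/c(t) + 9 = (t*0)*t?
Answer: 625/81 ≈ 7.7160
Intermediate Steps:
c(t) = -4/9 (c(t) = 4/(-9 + (t*0)*t) = 4/(-9 + 0*t) = 4/(-9 + 0) = 4/(-9) = 4*(-⅑) = -4/9)
25*(c(2) + 1)² = 25*(-4/9 + 1)² = 25*(5/9)² = 25*(25/81) = 625/81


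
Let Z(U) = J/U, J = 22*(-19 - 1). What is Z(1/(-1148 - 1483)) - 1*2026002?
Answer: -868362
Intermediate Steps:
J = -440 (J = 22*(-20) = -440)
Z(U) = -440/U
Z(1/(-1148 - 1483)) - 1*2026002 = -440/(1/(-1148 - 1483)) - 1*2026002 = -440/(1/(-2631)) - 2026002 = -440/(-1/2631) - 2026002 = -440*(-2631) - 2026002 = 1157640 - 2026002 = -868362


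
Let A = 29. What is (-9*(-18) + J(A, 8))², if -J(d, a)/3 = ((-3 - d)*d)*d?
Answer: 6544486404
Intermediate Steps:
J(d, a) = -3*d²*(-3 - d) (J(d, a) = -3*(-3 - d)*d*d = -3*d*(-3 - d)*d = -3*d²*(-3 - d))
(-9*(-18) + J(A, 8))² = (-9*(-18) + 3*29²*(3 + 29))² = (162 + 3*841*32)² = (162 + 80736)² = 80898² = 6544486404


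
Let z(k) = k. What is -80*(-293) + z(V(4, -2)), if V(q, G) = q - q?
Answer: 23440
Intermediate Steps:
V(q, G) = 0
-80*(-293) + z(V(4, -2)) = -80*(-293) + 0 = 23440 + 0 = 23440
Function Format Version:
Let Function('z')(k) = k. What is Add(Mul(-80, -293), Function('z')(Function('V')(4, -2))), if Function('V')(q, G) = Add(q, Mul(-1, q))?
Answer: 23440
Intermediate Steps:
Function('V')(q, G) = 0
Add(Mul(-80, -293), Function('z')(Function('V')(4, -2))) = Add(Mul(-80, -293), 0) = Add(23440, 0) = 23440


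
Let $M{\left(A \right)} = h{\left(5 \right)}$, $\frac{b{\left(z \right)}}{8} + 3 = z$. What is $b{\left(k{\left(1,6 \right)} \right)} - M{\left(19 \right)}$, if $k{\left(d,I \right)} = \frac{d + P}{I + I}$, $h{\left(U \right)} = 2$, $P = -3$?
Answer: $- \frac{82}{3} \approx -27.333$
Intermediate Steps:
$k{\left(d,I \right)} = \frac{-3 + d}{2 I}$ ($k{\left(d,I \right)} = \frac{d - 3}{I + I} = \frac{-3 + d}{2 I}$)
$b{\left(z \right)} = -24 + 8 z$
$M{\left(A \right)} = 2$
$b{\left(k{\left(1,6 \right)} \right)} - M{\left(19 \right)} = \left(-24 + 8 \frac{-3 + 1}{2 \cdot 6}\right) - 2 = \left(-24 + 8 \cdot \frac{1}{2} \cdot \frac{1}{6} \left(-2\right)\right) - 2 = \left(-24 + 8 \left(- \frac{1}{6}\right)\right) - 2 = \left(-24 - \frac{4}{3}\right) - 2 = - \frac{76}{3} - 2 = - \frac{82}{3}$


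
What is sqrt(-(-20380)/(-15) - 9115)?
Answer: I*sqrt(94263)/3 ≈ 102.34*I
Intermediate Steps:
sqrt(-(-20380)/(-15) - 9115) = sqrt(-(-20380)*(-1)/15 - 9115) = sqrt(-1019*4/3 - 9115) = sqrt(-4076/3 - 9115) = sqrt(-31421/3) = I*sqrt(94263)/3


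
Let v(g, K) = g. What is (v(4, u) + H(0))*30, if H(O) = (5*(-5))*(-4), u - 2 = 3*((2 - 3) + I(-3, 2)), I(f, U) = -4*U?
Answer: 3120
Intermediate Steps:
u = -25 (u = 2 + 3*((2 - 3) - 4*2) = 2 + 3*(-1 - 8) = 2 + 3*(-9) = 2 - 27 = -25)
H(O) = 100 (H(O) = -25*(-4) = 100)
(v(4, u) + H(0))*30 = (4 + 100)*30 = 104*30 = 3120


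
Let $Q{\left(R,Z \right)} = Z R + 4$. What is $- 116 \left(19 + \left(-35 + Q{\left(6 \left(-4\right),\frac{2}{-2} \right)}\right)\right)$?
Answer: $-1392$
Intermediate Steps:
$Q{\left(R,Z \right)} = 4 + R Z$ ($Q{\left(R,Z \right)} = R Z + 4 = 4 + R Z$)
$- 116 \left(19 + \left(-35 + Q{\left(6 \left(-4\right),\frac{2}{-2} \right)}\right)\right) = - 116 \left(19 - \left(31 - 6 \left(-4\right) \frac{2}{-2}\right)\right) = - 116 \left(19 - \left(31 + 24 \cdot 2 \left(- \frac{1}{2}\right)\right)\right) = - 116 \left(19 + \left(-35 + \left(4 - -24\right)\right)\right) = - 116 \left(19 + \left(-35 + \left(4 + 24\right)\right)\right) = - 116 \left(19 + \left(-35 + 28\right)\right) = - 116 \left(19 - 7\right) = \left(-116\right) 12 = -1392$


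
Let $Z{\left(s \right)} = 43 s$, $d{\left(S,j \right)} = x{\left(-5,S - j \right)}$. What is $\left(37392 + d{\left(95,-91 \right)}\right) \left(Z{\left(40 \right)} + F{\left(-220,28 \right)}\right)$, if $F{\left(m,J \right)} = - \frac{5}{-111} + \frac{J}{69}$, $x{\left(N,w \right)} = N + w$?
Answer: $\frac{165032301203}{2553} \approx 6.4642 \cdot 10^{7}$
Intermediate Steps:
$d{\left(S,j \right)} = -5 + S - j$ ($d{\left(S,j \right)} = -5 + \left(S - j\right) = -5 + S - j$)
$F{\left(m,J \right)} = \frac{5}{111} + \frac{J}{69}$ ($F{\left(m,J \right)} = \left(-5\right) \left(- \frac{1}{111}\right) + J \frac{1}{69} = \frac{5}{111} + \frac{J}{69}$)
$\left(37392 + d{\left(95,-91 \right)}\right) \left(Z{\left(40 \right)} + F{\left(-220,28 \right)}\right) = \left(37392 - -181\right) \left(43 \cdot 40 + \left(\frac{5}{111} + \frac{1}{69} \cdot 28\right)\right) = \left(37392 + \left(-5 + 95 + 91\right)\right) \left(1720 + \left(\frac{5}{111} + \frac{28}{69}\right)\right) = \left(37392 + 181\right) \left(1720 + \frac{1151}{2553}\right) = 37573 \cdot \frac{4392311}{2553} = \frac{165032301203}{2553}$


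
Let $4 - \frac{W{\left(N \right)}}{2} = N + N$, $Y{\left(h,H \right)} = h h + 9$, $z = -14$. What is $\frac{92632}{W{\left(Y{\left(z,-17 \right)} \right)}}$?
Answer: $- \frac{23158}{203} \approx -114.08$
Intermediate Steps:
$Y{\left(h,H \right)} = 9 + h^{2}$ ($Y{\left(h,H \right)} = h^{2} + 9 = 9 + h^{2}$)
$W{\left(N \right)} = 8 - 4 N$ ($W{\left(N \right)} = 8 - 2 \left(N + N\right) = 8 - 2 \cdot 2 N = 8 - 4 N$)
$\frac{92632}{W{\left(Y{\left(z,-17 \right)} \right)}} = \frac{92632}{8 - 4 \left(9 + \left(-14\right)^{2}\right)} = \frac{92632}{8 - 4 \left(9 + 196\right)} = \frac{92632}{8 - 820} = \frac{92632}{-812} = 92632 \left(- \frac{1}{812}\right) = - \frac{23158}{203}$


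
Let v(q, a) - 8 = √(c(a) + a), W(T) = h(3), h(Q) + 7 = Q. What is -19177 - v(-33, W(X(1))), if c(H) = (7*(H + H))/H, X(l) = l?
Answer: -19185 - √10 ≈ -19188.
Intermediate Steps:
h(Q) = -7 + Q
c(H) = 14 (c(H) = (7*(2*H))/H = (14*H)/H = 14)
W(T) = -4 (W(T) = -7 + 3 = -4)
v(q, a) = 8 + √(14 + a)
-19177 - v(-33, W(X(1))) = -19177 - (8 + √(14 - 4)) = -19177 - (8 + √10) = -19177 + (-8 - √10) = -19185 - √10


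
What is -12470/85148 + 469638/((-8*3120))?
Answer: -129166627/6811840 ≈ -18.962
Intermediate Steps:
-12470/85148 + 469638/((-8*3120)) = -12470*1/85148 + 469638/(-24960) = -6235/42574 + 469638*(-1/24960) = -6235/42574 - 6021/320 = -129166627/6811840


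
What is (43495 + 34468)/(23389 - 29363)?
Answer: -77963/5974 ≈ -13.050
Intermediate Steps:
(43495 + 34468)/(23389 - 29363) = 77963/(-5974) = 77963*(-1/5974) = -77963/5974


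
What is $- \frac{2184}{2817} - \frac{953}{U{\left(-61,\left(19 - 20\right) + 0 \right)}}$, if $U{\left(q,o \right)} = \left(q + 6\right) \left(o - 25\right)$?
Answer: $- \frac{1935907}{1342770} \approx -1.4417$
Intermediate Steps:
$U{\left(q,o \right)} = \left(-25 + o\right) \left(6 + q\right)$ ($U{\left(q,o \right)} = \left(6 + q\right) \left(-25 + o\right) = \left(-25 + o\right) \left(6 + q\right)$)
$- \frac{2184}{2817} - \frac{953}{U{\left(-61,\left(19 - 20\right) + 0 \right)}} = - \frac{2184}{2817} - \frac{953}{-150 - -1525 + 6 \left(\left(19 - 20\right) + 0\right) + \left(\left(19 - 20\right) + 0\right) \left(-61\right)} = \left(-2184\right) \frac{1}{2817} - \frac{953}{-150 + 1525 + 6 \left(-1 + 0\right) + \left(-1 + 0\right) \left(-61\right)} = - \frac{728}{939} - \frac{953}{-150 + 1525 + 6 \left(-1\right) - -61} = - \frac{728}{939} - \frac{953}{-150 + 1525 - 6 + 61} = - \frac{728}{939} - \frac{953}{1430} = - \frac{1935907}{1342770}$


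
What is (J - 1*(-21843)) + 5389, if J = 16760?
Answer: 43992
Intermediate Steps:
(J - 1*(-21843)) + 5389 = (16760 - 1*(-21843)) + 5389 = (16760 + 21843) + 5389 = 38603 + 5389 = 43992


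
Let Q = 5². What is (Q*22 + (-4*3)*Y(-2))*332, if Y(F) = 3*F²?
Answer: 134792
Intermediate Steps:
Q = 25
(Q*22 + (-4*3)*Y(-2))*332 = (25*22 + (-4*3)*(3*(-2)²))*332 = (550 - 36*4)*332 = (550 - 12*12)*332 = (550 - 144)*332 = 406*332 = 134792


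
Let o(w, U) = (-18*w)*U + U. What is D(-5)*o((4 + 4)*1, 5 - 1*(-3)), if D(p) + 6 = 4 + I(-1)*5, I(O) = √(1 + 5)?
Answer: 2288 - 5720*√6 ≈ -11723.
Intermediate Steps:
I(O) = √6
o(w, U) = U - 18*U*w (o(w, U) = -18*U*w + U = U - 18*U*w)
D(p) = -2 + 5*√6 (D(p) = -6 + (4 + √6*5) = -6 + (4 + 5*√6) = -2 + 5*√6)
D(-5)*o((4 + 4)*1, 5 - 1*(-3)) = (-2 + 5*√6)*((5 - 1*(-3))*(1 - 18*(4 + 4))) = (-2 + 5*√6)*((5 + 3)*(1 - 144)) = (-2 + 5*√6)*(8*(1 - 18*8)) = (-2 + 5*√6)*(8*(1 - 144)) = (-2 + 5*√6)*(8*(-143)) = (-2 + 5*√6)*(-1144) = 2288 - 5720*√6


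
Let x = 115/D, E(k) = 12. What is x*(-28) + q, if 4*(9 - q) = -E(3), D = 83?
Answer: -2224/83 ≈ -26.795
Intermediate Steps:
q = 12 (q = 9 - (-1)*12/4 = 9 - ¼*(-12) = 9 + 3 = 12)
x = 115/83 ≈ 1.3855
x*(-28) + q = (115/83)*(-28) + 12 = -3220/83 + 12 = -2224/83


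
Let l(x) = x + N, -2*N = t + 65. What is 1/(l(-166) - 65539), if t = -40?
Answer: -2/131435 ≈ -1.5217e-5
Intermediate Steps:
N = -25/2 (N = -(-40 + 65)/2 = -½*25 = -25/2 ≈ -12.500)
l(x) = -25/2 + x (l(x) = x - 25/2 = -25/2 + x)
1/(l(-166) - 65539) = 1/((-25/2 - 166) - 65539) = 1/(-357/2 - 65539) = 1/(-131435/2) = -2/131435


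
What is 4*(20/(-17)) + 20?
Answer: 260/17 ≈ 15.294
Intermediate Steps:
4*(20/(-17)) + 20 = 4*(20*(-1/17)) + 20 = 4*(-20/17) + 20 = -80/17 + 20 = 260/17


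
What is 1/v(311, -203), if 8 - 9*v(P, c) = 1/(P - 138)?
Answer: 519/461 ≈ 1.1258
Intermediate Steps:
v(P, c) = 8/9 - 1/(9*(-138 + P)) (v(P, c) = 8/9 - 1/(9*(P - 138)) = 8/9 - 1/(9*(-138 + P)))
1/v(311, -203) = 1/((-1105 + 8*311)/(9*(-138 + 311))) = 1/((⅑)*(-1105 + 2488)/173) = 1/((⅑)*(1/173)*1383) = 1/(461/519) = 519/461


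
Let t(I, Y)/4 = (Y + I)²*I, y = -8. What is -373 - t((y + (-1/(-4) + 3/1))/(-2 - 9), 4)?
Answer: -8665883/21296 ≈ -406.93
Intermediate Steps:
t(I, Y) = 4*I*(I + Y)² (t(I, Y) = 4*((Y + I)²*I) = 4*((I + Y)²*I) = 4*(I*(I + Y)²) = 4*I*(I + Y)²)
-373 - t((y + (-1/(-4) + 3/1))/(-2 - 9), 4) = -373 - 4*(-8 + (-1/(-4) + 3/1))/(-2 - 9)*((-8 + (-1/(-4) + 3/1))/(-2 - 9) + 4)² = -373 - 4*(-8 + (-1*(-¼) + 3*1))/(-11)*((-8 + (-1*(-¼) + 3*1))/(-11) + 4)² = -373 - 4*(-8 + (¼ + 3))*(-1/11)*((-8 + (¼ + 3))*(-1/11) + 4)² = -373 - 4*(-8 + 13/4)*(-1/11)*((-8 + 13/4)*(-1/11) + 4)² = -373 - 4*(-19/4*(-1/11))*(-19/4*(-1/11) + 4)² = -373 - 4*19*(19/44 + 4)²/44 = -373 - 4*19*(195/44)²/44 = -373 - 4*19*38025/(44*1936) = -373 - 1*722475/21296 = -373 - 722475/21296 = -8665883/21296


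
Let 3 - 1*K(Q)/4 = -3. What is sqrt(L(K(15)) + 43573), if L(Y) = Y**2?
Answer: 7*sqrt(901) ≈ 210.12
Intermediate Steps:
K(Q) = 24 (K(Q) = 12 - 4*(-3) = 12 + 12 = 24)
sqrt(L(K(15)) + 43573) = sqrt(24**2 + 43573) = sqrt(576 + 43573) = sqrt(44149) = 7*sqrt(901)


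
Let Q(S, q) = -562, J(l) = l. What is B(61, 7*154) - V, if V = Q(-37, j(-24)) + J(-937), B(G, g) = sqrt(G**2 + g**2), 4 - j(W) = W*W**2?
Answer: 1499 + sqrt(1165805) ≈ 2578.7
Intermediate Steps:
j(W) = 4 - W**3 (j(W) = 4 - W*W**2 = 4 - W**3)
V = -1499 (V = -562 - 937 = -1499)
B(61, 7*154) - V = sqrt(61**2 + (7*154)**2) - 1*(-1499) = sqrt(3721 + 1078**2) + 1499 = sqrt(3721 + 1162084) + 1499 = sqrt(1165805) + 1499 = 1499 + sqrt(1165805)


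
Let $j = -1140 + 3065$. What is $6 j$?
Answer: $11550$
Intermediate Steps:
$j = 1925$
$6 j = 6 \cdot 1925 = 11550$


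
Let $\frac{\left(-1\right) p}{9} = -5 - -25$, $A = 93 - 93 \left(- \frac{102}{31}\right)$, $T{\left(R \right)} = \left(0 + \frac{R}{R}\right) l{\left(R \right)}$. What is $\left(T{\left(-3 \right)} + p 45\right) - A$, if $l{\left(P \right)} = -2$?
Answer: $-8501$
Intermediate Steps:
$T{\left(R \right)} = -2$ ($T{\left(R \right)} = \left(0 + \frac{R}{R}\right) \left(-2\right) = \left(0 + 1\right) \left(-2\right) = 1 \left(-2\right) = -2$)
$A = 399$ ($A = 93 - 93 \left(\left(-102\right) \frac{1}{31}\right) = 93 - -306 = 93 + 306 = 399$)
$p = -180$ ($p = - 9 \left(-5 - -25\right) = - 9 \left(-5 + 25\right) = \left(-9\right) 20 = -180$)
$\left(T{\left(-3 \right)} + p 45\right) - A = \left(-2 - 8100\right) - 399 = -8102 - 399 = -8501$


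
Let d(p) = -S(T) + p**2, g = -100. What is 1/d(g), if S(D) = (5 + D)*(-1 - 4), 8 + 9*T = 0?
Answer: 9/90185 ≈ 9.9795e-5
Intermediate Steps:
T = -8/9 (T = -8/9 + (1/9)*0 = -8/9 + 0 = -8/9 ≈ -0.88889)
S(D) = -25 - 5*D (S(D) = (5 + D)*(-5) = -25 - 5*D)
d(p) = 185/9 + p**2 (d(p) = -(-25 - 5*(-8/9)) + p**2 = -(-25 + 40/9) + p**2 = -1*(-185/9) + p**2 = 185/9 + p**2)
1/d(g) = 1/(185/9 + (-100)**2) = 1/(185/9 + 10000) = 1/(90185/9) = 9/90185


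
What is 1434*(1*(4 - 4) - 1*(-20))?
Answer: 28680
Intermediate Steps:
1434*(1*(4 - 4) - 1*(-20)) = 1434*(1*0 + 20) = 1434*(0 + 20) = 1434*20 = 28680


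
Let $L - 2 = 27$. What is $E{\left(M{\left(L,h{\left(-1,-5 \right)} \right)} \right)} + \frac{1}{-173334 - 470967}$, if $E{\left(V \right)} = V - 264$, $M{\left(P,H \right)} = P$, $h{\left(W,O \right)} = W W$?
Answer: $- \frac{151410736}{644301} \approx -235.0$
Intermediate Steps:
$L = 29$ ($L = 2 + 27 = 29$)
$h{\left(W,O \right)} = W^{2}$
$E{\left(V \right)} = -264 + V$ ($E{\left(V \right)} = V - 264 = -264 + V$)
$E{\left(M{\left(L,h{\left(-1,-5 \right)} \right)} \right)} + \frac{1}{-173334 - 470967} = \left(-264 + 29\right) + \frac{1}{-173334 - 470967} = -235 + \frac{1}{-644301} = -235 - \frac{1}{644301} = - \frac{151410736}{644301}$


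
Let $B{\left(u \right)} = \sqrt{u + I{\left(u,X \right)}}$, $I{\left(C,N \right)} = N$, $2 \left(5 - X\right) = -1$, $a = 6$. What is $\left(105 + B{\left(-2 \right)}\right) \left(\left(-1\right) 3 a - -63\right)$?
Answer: $4725 + \frac{45 \sqrt{14}}{2} \approx 4809.2$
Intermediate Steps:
$X = \frac{11}{2}$ ($X = 5 - - \frac{1}{2} = 5 + \frac{1}{2} = \frac{11}{2} \approx 5.5$)
$B{\left(u \right)} = \sqrt{\frac{11}{2} + u}$ ($B{\left(u \right)} = \sqrt{u + \frac{11}{2}} = \sqrt{\frac{11}{2} + u}$)
$\left(105 + B{\left(-2 \right)}\right) \left(\left(-1\right) 3 a - -63\right) = \left(105 + \frac{\sqrt{22 + 4 \left(-2\right)}}{2}\right) \left(\left(-1\right) 3 \cdot 6 - -63\right) = \left(105 + \frac{\sqrt{22 - 8}}{2}\right) \left(\left(-3\right) 6 + 63\right) = \left(105 + \frac{\sqrt{14}}{2}\right) \left(-18 + 63\right) = \left(105 + \frac{\sqrt{14}}{2}\right) 45 = 4725 + \frac{45 \sqrt{14}}{2}$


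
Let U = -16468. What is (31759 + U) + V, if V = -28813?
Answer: -13522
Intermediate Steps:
(31759 + U) + V = (31759 - 16468) - 28813 = 15291 - 28813 = -13522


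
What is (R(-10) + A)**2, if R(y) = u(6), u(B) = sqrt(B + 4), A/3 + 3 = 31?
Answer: (84 + sqrt(10))**2 ≈ 7597.3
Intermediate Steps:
A = 84 (A = -9 + 3*31 = -9 + 93 = 84)
u(B) = sqrt(4 + B)
R(y) = sqrt(10) (R(y) = sqrt(4 + 6) = sqrt(10))
(R(-10) + A)**2 = (sqrt(10) + 84)**2 = (84 + sqrt(10))**2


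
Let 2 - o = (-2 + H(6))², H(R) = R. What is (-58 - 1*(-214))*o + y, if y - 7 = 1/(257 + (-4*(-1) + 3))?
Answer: -574727/264 ≈ -2177.0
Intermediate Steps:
y = 1849/264 (y = 7 + 1/(257 + (-4*(-1) + 3)) = 7 + 1/(257 + (4 + 3)) = 7 + 1/(257 + 7) = 7 + 1/264 = 1849/264 ≈ 7.0038)
o = -14 (o = 2 - (-2 + 6)² = 2 - 1*4² = 2 - 1*16 = 2 - 16 = -14)
(-58 - 1*(-214))*o + y = (-58 - 1*(-214))*(-14) + 1849/264 = (-58 + 214)*(-14) + 1849/264 = 156*(-14) + 1849/264 = -2184 + 1849/264 = -574727/264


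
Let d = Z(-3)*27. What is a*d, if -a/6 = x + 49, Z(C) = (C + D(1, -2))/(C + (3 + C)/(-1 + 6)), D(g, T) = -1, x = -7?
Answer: -9072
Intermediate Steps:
Z(C) = (-1 + C)/(3/5 + 6*C/5) (Z(C) = (C - 1)/(C + (3 + C)/(-1 + 6)) = (-1 + C)/(C + (3 + C)/5) = (-1 + C)/(C + (3 + C)*(1/5)) = (-1 + C)/(C + (3/5 + C/5)) = (-1 + C)/(3/5 + 6*C/5))
a = -252 (a = -6*(-7 + 49) = -6*42 = -252)
d = 36 (d = (5*(-1 - 3)/(3*(1 + 2*(-3))))*27 = ((5/3)*(-4)/(1 - 6))*27 = ((5/3)*(-4)/(-5))*27 = ((5/3)*(-1/5)*(-4))*27 = (4/3)*27 = 36)
a*d = -252*36 = -9072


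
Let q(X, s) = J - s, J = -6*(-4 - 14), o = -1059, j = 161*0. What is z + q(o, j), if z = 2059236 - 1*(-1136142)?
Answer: 3195486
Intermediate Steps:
z = 3195378 (z = 2059236 + 1136142 = 3195378)
j = 0
J = 108 (J = -6*(-18) = 108)
q(X, s) = 108 - s
z + q(o, j) = 3195378 + (108 - 1*0) = 3195378 + (108 + 0) = 3195378 + 108 = 3195486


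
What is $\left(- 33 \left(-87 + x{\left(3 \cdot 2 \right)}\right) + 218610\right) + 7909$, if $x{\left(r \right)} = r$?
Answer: $229192$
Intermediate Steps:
$\left(- 33 \left(-87 + x{\left(3 \cdot 2 \right)}\right) + 218610\right) + 7909 = \left(- 33 \left(-87 + 3 \cdot 2\right) + 218610\right) + 7909 = \left(- 33 \left(-87 + 6\right) + 218610\right) + 7909 = \left(\left(-33\right) \left(-81\right) + 218610\right) + 7909 = \left(2673 + 218610\right) + 7909 = 221283 + 7909 = 229192$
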